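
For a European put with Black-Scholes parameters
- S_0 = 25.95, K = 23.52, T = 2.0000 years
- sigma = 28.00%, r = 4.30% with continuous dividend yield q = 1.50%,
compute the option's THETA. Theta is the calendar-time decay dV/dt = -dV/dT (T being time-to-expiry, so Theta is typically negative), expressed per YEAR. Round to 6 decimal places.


Answer: Theta = -0.548506

Derivation:
d1 = 0.5877079792; d2 = 0.1917281818
phi(d1) = 0.3356659307; exp(-qT) = 0.9704455335; exp(-rT) = 0.9175942312
Theta = -S*exp(-qT)*phi(d1)*sigma/(2*sqrt(T)) + r*K*exp(-rT)*N(-d2) - q*S*exp(-qT)*N(-d1)
N(-d1) = 0.2783641594; N(-d2) = 0.4239775648; sqrt(T) = 1.4142135624
Term 1 = -25.9500 * 0.9704455335 * 0.3356659307 * 0.2800 / (2 * 1.4142135624) = -0.8368137915
Term 2 = 0.0430 * 23.5200 * 0.9175942312 * 0.4239775648 = 0.3934588548
Term 3 = -0.0150 * 25.9500 * 0.9704455335 * 0.2783641594 = -0.1051509266
Theta = -0.8368137915 + (0.3934588548) + (-0.1051509266) = -0.548506


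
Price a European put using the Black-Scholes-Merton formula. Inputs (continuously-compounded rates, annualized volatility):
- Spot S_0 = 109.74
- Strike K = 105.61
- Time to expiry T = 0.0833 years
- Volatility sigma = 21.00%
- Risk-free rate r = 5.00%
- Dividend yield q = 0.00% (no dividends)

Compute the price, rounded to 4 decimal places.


Answer: Price = 0.9275

Derivation:
d1 = (ln(S/K) + (r - q + 0.5*sigma^2) * T) / (sigma * sqrt(T)) = 0.73194006
d2 = d1 - sigma * sqrt(T) = 0.67133041
exp(-rT) = 0.99584366; exp(-qT) = 1.00000000
P = K * exp(-rT) * N(-d2) - S_0 * exp(-qT) * N(-d1)
N(-d1) = 0.23210258; N(-d2) = 0.25100503
P = 105.6100 * 0.99584366 * 0.25100503 - 109.7400 * 1.00000000 * 0.23210258 = 0.9275


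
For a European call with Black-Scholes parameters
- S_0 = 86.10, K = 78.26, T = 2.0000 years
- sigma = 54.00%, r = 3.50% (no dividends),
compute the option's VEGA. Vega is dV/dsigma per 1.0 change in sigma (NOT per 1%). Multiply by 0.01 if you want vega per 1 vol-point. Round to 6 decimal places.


Answer: Vega = 40.610760

Derivation:
d1 = 0.5985171715; d2 = -0.1651581522
phi(d1) = 0.3335208371; exp(-qT) = 1.0000000000; exp(-rT) = 0.9323938199
Vega = S * exp(-qT) * phi(d1) * sqrt(T) = 86.1000 * 1.0000000000 * 0.3335208371 * 1.4142135624 = 40.610760


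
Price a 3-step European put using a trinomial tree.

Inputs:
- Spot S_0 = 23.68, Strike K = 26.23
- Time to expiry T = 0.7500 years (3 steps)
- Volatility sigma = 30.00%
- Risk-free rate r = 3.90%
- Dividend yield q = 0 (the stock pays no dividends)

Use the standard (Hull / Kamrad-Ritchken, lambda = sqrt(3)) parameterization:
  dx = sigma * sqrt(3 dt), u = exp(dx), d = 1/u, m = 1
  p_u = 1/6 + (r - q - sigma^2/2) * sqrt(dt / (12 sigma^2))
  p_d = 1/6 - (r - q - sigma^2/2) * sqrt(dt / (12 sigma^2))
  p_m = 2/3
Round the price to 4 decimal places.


dt = T/N = 0.250000; dx = sigma*sqrt(3*dt) = 0.259808
u = exp(dx) = 1.296681; d = 1/u = 0.771200
p_u = 0.163780, p_m = 0.666667, p_d = 0.169553
Discount per step: exp(-r*dt) = 0.990297
Stock lattice S(k, j) with j the centered position index:
  k=0: S(0,+0) = 23.6800
  k=1: S(1,-1) = 18.2620; S(1,+0) = 23.6800; S(1,+1) = 30.7054
  k=2: S(2,-2) = 14.0837; S(2,-1) = 18.2620; S(2,+0) = 23.6800; S(2,+1) = 30.7054; S(2,+2) = 39.8151
  k=3: S(3,-3) = 10.8613; S(3,-2) = 14.0837; S(3,-1) = 18.2620; S(3,+0) = 23.6800; S(3,+1) = 30.7054; S(3,+2) = 39.8151; S(3,+3) = 51.6275
Terminal payoffs V(N, j) = max(K - S_T, 0):
  V(3,-3) = 15.368679; V(3,-2) = 12.146336; V(3,-1) = 7.967986; V(3,+0) = 2.550000; V(3,+1) = 0.000000; V(3,+2) = 0.000000; V(3,+3) = 0.000000
Backward induction: V(k, j) = exp(-r*dt) * [p_u * V(k+1, j+1) + p_m * V(k+1, j) + p_d * V(k+1, j-1)]
  V(2,-2) = exp(-r*dt) * [p_u*7.967986 + p_m*12.146336 + p_d*15.368679] = 11.891853
  V(2,-1) = exp(-r*dt) * [p_u*2.550000 + p_m*7.967986 + p_d*12.146336] = 7.713507
  V(2,+0) = exp(-r*dt) * [p_u*0.000000 + p_m*2.550000 + p_d*7.967986] = 3.021396
  V(2,+1) = exp(-r*dt) * [p_u*0.000000 + p_m*0.000000 + p_d*2.550000] = 0.428166
  V(2,+2) = exp(-r*dt) * [p_u*0.000000 + p_m*0.000000 + p_d*0.000000] = 0.000000
  V(1,-1) = exp(-r*dt) * [p_u*3.021396 + p_m*7.713507 + p_d*11.891853] = 7.579228
  V(1,+0) = exp(-r*dt) * [p_u*0.428166 + p_m*3.021396 + p_d*7.713507] = 3.359327
  V(1,+1) = exp(-r*dt) * [p_u*0.000000 + p_m*0.428166 + p_d*3.021396] = 0.789992
  V(0,+0) = exp(-r*dt) * [p_u*0.789992 + p_m*3.359327 + p_d*7.579228] = 3.618567

Answer: Price = V(0,0) = 3.6186


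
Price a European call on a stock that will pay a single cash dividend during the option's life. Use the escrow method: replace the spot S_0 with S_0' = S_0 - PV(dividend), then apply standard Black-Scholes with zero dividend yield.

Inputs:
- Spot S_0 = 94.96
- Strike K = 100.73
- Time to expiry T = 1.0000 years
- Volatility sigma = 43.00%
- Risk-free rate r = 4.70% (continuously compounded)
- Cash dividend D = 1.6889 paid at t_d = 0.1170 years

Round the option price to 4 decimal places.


PV(D) = D * exp(-r * t_d) = 1.6889 * 0.99451609 = 1.67963823
S_0' = S_0 - PV(D) = 94.9600 - 1.67963823 = 93.28036177
d1 = (ln(S_0'/K) + (r + sigma^2/2)*T) / (sigma*sqrt(T)) = 0.14561844
d2 = d1 - sigma*sqrt(T) = -0.28438156
exp(-rT) = 0.95408740
N(d1) = 0.55788870; N(d2) = 0.38805900
C = S_0' * N(d1) - K * exp(-rT) * N(d2) = 93.28036177 * 0.55788870 - 100.7300 * 0.95408740 * 0.38805900 = 14.7456

Answer: Price = 14.7456


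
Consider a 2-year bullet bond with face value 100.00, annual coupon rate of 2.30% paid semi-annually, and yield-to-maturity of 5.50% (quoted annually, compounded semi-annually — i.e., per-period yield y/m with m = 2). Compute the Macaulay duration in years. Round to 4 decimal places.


Coupon per period c = face * coupon_rate / m = 1.150000
Periods per year m = 2; per-period yield y/m = 0.027500
Number of cashflows N = 4
Cashflows (t years, CF_t, discount factor 1/(1+y/m)^(m*t), PV):
  t = 0.5000: CF_t = 1.150000, DF = 0.973236, PV = 1.119221
  t = 1.0000: CF_t = 1.150000, DF = 0.947188, PV = 1.089267
  t = 1.5000: CF_t = 1.150000, DF = 0.921838, PV = 1.060113
  t = 2.0000: CF_t = 101.150000, DF = 0.897166, PV = 90.748314
Price P = sum_t PV_t = 94.016915
Macaulay numerator sum_t t * PV_t:
  t * PV_t at t = 0.5000: 0.559611
  t * PV_t at t = 1.0000: 1.089267
  t * PV_t at t = 1.5000: 1.590170
  t * PV_t at t = 2.0000: 181.496628
Macaulay duration D = (sum_t t * PV_t) / P = 184.735675 / 94.016915 = 1.964920

Answer: Macaulay duration = 1.9649 years


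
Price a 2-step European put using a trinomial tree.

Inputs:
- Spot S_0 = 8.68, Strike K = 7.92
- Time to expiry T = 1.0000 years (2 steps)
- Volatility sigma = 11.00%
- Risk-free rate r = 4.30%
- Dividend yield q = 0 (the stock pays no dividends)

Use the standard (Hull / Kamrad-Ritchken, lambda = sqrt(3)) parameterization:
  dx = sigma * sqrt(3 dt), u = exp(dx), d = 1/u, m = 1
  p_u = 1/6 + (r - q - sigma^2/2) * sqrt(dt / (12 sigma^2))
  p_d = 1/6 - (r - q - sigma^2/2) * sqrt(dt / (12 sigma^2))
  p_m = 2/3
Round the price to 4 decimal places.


Answer: Price = V(0,0) = 0.0537

Derivation:
dt = T/N = 0.500000; dx = sigma*sqrt(3*dt) = 0.134722
u = exp(dx) = 1.144219; d = 1/u = 0.873959
p_u = 0.235234, p_m = 0.666667, p_d = 0.098100
Discount per step: exp(-r*dt) = 0.978729
Stock lattice S(k, j) with j the centered position index:
  k=0: S(0,+0) = 8.6800
  k=1: S(1,-1) = 7.5860; S(1,+0) = 8.6800; S(1,+1) = 9.9318
  k=2: S(2,-2) = 6.6298; S(2,-1) = 7.5860; S(2,+0) = 8.6800; S(2,+1) = 9.9318; S(2,+2) = 11.3642
Terminal payoffs V(N, j) = max(K - S_T, 0):
  V(2,-2) = 1.290180; V(2,-1) = 0.334037; V(2,+0) = 0.000000; V(2,+1) = 0.000000; V(2,+2) = 0.000000
Backward induction: V(k, j) = exp(-r*dt) * [p_u * V(k+1, j+1) + p_m * V(k+1, j) + p_d * V(k+1, j-1)]
  V(1,-1) = exp(-r*dt) * [p_u*0.000000 + p_m*0.334037 + p_d*1.290180] = 0.341828
  V(1,+0) = exp(-r*dt) * [p_u*0.000000 + p_m*0.000000 + p_d*0.334037] = 0.032072
  V(1,+1) = exp(-r*dt) * [p_u*0.000000 + p_m*0.000000 + p_d*0.000000] = 0.000000
  V(0,+0) = exp(-r*dt) * [p_u*0.000000 + p_m*0.032072 + p_d*0.341828] = 0.053746


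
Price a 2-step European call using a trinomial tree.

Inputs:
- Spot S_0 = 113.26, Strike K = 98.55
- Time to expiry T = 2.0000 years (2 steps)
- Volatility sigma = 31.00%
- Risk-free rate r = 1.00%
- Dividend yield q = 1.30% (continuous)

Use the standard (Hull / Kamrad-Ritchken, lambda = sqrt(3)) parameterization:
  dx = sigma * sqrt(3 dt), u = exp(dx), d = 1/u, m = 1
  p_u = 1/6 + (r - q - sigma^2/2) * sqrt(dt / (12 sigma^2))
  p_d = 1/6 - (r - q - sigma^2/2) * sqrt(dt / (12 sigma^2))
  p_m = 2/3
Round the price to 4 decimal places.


dt = T/N = 1.000000; dx = sigma*sqrt(3*dt) = 0.536936
u = exp(dx) = 1.710757; d = 1/u = 0.584537
p_u = 0.119128, p_m = 0.666667, p_d = 0.214205
Discount per step: exp(-r*dt) = 0.990050
Stock lattice S(k, j) with j the centered position index:
  k=0: S(0,+0) = 113.2600
  k=1: S(1,-1) = 66.2046; S(1,+0) = 113.2600; S(1,+1) = 193.7603
  k=2: S(2,-2) = 38.6990; S(2,-1) = 66.2046; S(2,+0) = 113.2600; S(2,+1) = 193.7603; S(2,+2) = 331.4767
Terminal payoffs V(N, j) = max(S_T - K, 0):
  V(2,-2) = 0.000000; V(2,-1) = 0.000000; V(2,+0) = 14.710000; V(2,+1) = 95.210297; V(2,+2) = 232.926714
Backward induction: V(k, j) = exp(-r*dt) * [p_u * V(k+1, j+1) + p_m * V(k+1, j) + p_d * V(k+1, j-1)]
  V(1,-1) = exp(-r*dt) * [p_u*14.710000 + p_m*0.000000 + p_d*0.000000] = 1.734942
  V(1,+0) = exp(-r*dt) * [p_u*95.210297 + p_m*14.710000 + p_d*0.000000] = 20.938481
  V(1,+1) = exp(-r*dt) * [p_u*232.926714 + p_m*95.210297 + p_d*14.710000] = 93.433647
  V(0,+0) = exp(-r*dt) * [p_u*93.433647 + p_m*20.938481 + p_d*1.734942] = 25.207877

Answer: Price = V(0,0) = 25.2079


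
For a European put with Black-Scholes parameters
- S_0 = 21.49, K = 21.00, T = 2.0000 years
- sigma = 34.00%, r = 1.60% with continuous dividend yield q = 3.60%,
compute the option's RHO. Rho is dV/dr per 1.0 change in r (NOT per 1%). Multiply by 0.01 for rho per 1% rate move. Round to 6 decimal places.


d1 = 0.2051967163; d2 = -0.2756358949
phi(d1) = 0.3906312028; exp(-qT) = 0.9305308958; exp(-rT) = 0.9685065821
N(-d2) = 0.6085861314
Rho = -K*T*exp(-rT)*N(-d2) = -21.0000 * 2.0000 * 0.9685065821 * 0.6085861314 = -24.755626

Answer: Rho = -24.755626


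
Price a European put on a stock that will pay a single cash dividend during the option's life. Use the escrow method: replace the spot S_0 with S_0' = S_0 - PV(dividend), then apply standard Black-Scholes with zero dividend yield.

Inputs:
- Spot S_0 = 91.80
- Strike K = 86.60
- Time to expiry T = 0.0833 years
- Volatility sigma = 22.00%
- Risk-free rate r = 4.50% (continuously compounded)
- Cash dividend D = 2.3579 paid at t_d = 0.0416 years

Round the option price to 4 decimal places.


Answer: Price = 0.9899

Derivation:
PV(D) = D * exp(-r * t_d) = 2.3579 * 0.99812975 = 2.35349014
S_0' = S_0 - PV(D) = 91.8000 - 2.35349014 = 89.44650986
d1 = (ln(S_0'/K) + (r + sigma^2/2)*T) / (sigma*sqrt(T)) = 0.60012347
d2 = d1 - sigma*sqrt(T) = 0.53662764
exp(-rT) = 0.99625852
N(-d1) = 0.27421198; N(-d2) = 0.29576242
P = K * exp(-rT) * N(-d2) - S_0' * N(-d1) = 86.6000 * 0.99625852 * 0.29576242 - 89.44650986 * 0.27421198 = 0.9899


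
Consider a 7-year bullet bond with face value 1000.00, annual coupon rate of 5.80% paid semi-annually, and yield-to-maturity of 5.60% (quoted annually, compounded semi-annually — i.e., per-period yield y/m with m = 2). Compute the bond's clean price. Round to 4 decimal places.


Coupon per period c = face * coupon_rate / m = 29.000000
Periods per year m = 2; per-period yield y/m = 0.028000
Number of cashflows N = 14
Cashflows (t years, CF_t, discount factor 1/(1+y/m)^(m*t), PV):
  t = 0.5000: CF_t = 29.000000, DF = 0.972763, PV = 28.210117
  t = 1.0000: CF_t = 29.000000, DF = 0.946267, PV = 27.441748
  t = 1.5000: CF_t = 29.000000, DF = 0.920493, PV = 26.694307
  t = 2.0000: CF_t = 29.000000, DF = 0.895422, PV = 25.967225
  t = 2.5000: CF_t = 29.000000, DF = 0.871033, PV = 25.259946
  t = 3.0000: CF_t = 29.000000, DF = 0.847308, PV = 24.571932
  t = 3.5000: CF_t = 29.000000, DF = 0.824230, PV = 23.902658
  t = 4.0000: CF_t = 29.000000, DF = 0.801780, PV = 23.251613
  t = 4.5000: CF_t = 29.000000, DF = 0.779941, PV = 22.618300
  t = 5.0000: CF_t = 29.000000, DF = 0.758698, PV = 22.002238
  t = 5.5000: CF_t = 29.000000, DF = 0.738033, PV = 21.402955
  t = 6.0000: CF_t = 29.000000, DF = 0.717931, PV = 20.819995
  t = 6.5000: CF_t = 29.000000, DF = 0.698376, PV = 20.252913
  t = 7.0000: CF_t = 1029.000000, DF = 0.679354, PV = 699.055681
Price P = sum_t PV_t = 1011.451628

Answer: Price = 1011.4516


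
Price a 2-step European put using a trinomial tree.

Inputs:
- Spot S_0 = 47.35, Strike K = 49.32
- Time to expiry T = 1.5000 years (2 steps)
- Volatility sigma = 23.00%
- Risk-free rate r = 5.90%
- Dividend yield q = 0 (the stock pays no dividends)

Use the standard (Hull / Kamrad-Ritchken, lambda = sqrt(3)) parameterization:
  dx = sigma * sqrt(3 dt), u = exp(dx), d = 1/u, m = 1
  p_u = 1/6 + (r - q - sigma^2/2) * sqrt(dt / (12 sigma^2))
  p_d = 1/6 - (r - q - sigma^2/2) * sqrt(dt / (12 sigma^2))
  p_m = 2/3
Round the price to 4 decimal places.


dt = T/N = 0.750000; dx = sigma*sqrt(3*dt) = 0.345000
u = exp(dx) = 1.411990; d = 1/u = 0.708220
p_u = 0.202047, p_m = 0.666667, p_d = 0.131286
Discount per step: exp(-r*dt) = 0.956715
Stock lattice S(k, j) with j the centered position index:
  k=0: S(0,+0) = 47.3500
  k=1: S(1,-1) = 33.5342; S(1,+0) = 47.3500; S(1,+1) = 66.8577
  k=2: S(2,-2) = 23.7496; S(2,-1) = 33.5342; S(2,+0) = 47.3500; S(2,+1) = 66.8577; S(2,+2) = 94.4024
Terminal payoffs V(N, j) = max(K - S_T, 0):
  V(2,-2) = 25.570373; V(2,-1) = 15.785766; V(2,+0) = 1.970000; V(2,+1) = 0.000000; V(2,+2) = 0.000000
Backward induction: V(k, j) = exp(-r*dt) * [p_u * V(k+1, j+1) + p_m * V(k+1, j) + p_d * V(k+1, j-1)]
  V(1,-1) = exp(-r*dt) * [p_u*1.970000 + p_m*15.785766 + p_d*25.570373] = 13.660848
  V(1,+0) = exp(-r*dt) * [p_u*0.000000 + p_m*1.970000 + p_d*15.785766] = 3.239232
  V(1,+1) = exp(-r*dt) * [p_u*0.000000 + p_m*0.000000 + p_d*1.970000] = 0.247439
  V(0,+0) = exp(-r*dt) * [p_u*0.247439 + p_m*3.239232 + p_d*13.660848] = 3.829695

Answer: Price = V(0,0) = 3.8297


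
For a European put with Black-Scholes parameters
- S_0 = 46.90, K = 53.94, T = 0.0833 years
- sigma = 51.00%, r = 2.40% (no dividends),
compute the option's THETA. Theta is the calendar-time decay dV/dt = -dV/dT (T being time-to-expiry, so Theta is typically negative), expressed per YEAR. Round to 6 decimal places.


Answer: Theta = -10.301681

Derivation:
d1 = -0.8629531487; d2 = -1.0101480195
phi(d1) = 0.2749179467; exp(-qT) = 1.0000000000; exp(-rT) = 0.9980027971
Theta = -S*exp(-qT)*phi(d1)*sigma/(2*sqrt(T)) + r*K*exp(-rT)*N(-d2) - q*S*exp(-qT)*N(-d1)
N(-d1) = 0.8059183865; N(-d2) = 0.8437878106; sqrt(T) = 0.2886173938
Term 1 = -46.9000 * 1.0000000000 * 0.2749179467 * 0.5100 / (2 * 0.2886173938) = -11.3918331126
Term 2 = 0.0240 * 53.9400 * 0.9980027971 * 0.8437878106 = 1.0901523356
Term 3 = 0 (no dividend yield, q = 0)
Theta = -11.3918331126 + (1.0901523356) + (0.0000000000) = -10.301681


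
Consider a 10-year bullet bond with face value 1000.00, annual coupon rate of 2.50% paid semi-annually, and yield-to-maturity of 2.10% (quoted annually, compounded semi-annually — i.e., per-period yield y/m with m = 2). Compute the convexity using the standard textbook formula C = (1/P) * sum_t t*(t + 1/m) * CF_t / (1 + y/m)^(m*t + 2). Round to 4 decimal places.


Answer: Convexity = 88.3169

Derivation:
Coupon per period c = face * coupon_rate / m = 12.500000
Periods per year m = 2; per-period yield y/m = 0.010500
Number of cashflows N = 20
Cashflows (t years, CF_t, discount factor 1/(1+y/m)^(m*t), PV):
  t = 0.5000: CF_t = 12.500000, DF = 0.989609, PV = 12.370114
  t = 1.0000: CF_t = 12.500000, DF = 0.979326, PV = 12.241577
  t = 1.5000: CF_t = 12.500000, DF = 0.969150, PV = 12.114376
  t = 2.0000: CF_t = 12.500000, DF = 0.959080, PV = 11.988497
  t = 2.5000: CF_t = 12.500000, DF = 0.949114, PV = 11.863926
  t = 3.0000: CF_t = 12.500000, DF = 0.939252, PV = 11.740649
  t = 3.5000: CF_t = 12.500000, DF = 0.929492, PV = 11.618653
  t = 4.0000: CF_t = 12.500000, DF = 0.919834, PV = 11.497925
  t = 4.5000: CF_t = 12.500000, DF = 0.910276, PV = 11.378451
  t = 5.0000: CF_t = 12.500000, DF = 0.900818, PV = 11.260219
  t = 5.5000: CF_t = 12.500000, DF = 0.891457, PV = 11.143215
  t = 6.0000: CF_t = 12.500000, DF = 0.882194, PV = 11.027427
  t = 6.5000: CF_t = 12.500000, DF = 0.873027, PV = 10.912842
  t = 7.0000: CF_t = 12.500000, DF = 0.863956, PV = 10.799448
  t = 7.5000: CF_t = 12.500000, DF = 0.854979, PV = 10.687232
  t = 8.0000: CF_t = 12.500000, DF = 0.846095, PV = 10.576182
  t = 8.5000: CF_t = 12.500000, DF = 0.837303, PV = 10.466286
  t = 9.0000: CF_t = 12.500000, DF = 0.828603, PV = 10.357532
  t = 9.5000: CF_t = 12.500000, DF = 0.819993, PV = 10.249908
  t = 10.0000: CF_t = 1012.500000, DF = 0.811472, PV = 821.615597
Price P = sum_t PV_t = 1035.910058
Convexity numerator sum_t t*(t + 1/m) * CF_t / (1+y/m)^(m*t + 2):
  t = 0.5000: term = 6.057188
  t = 1.0000: term = 17.982746
  t = 1.5000: term = 35.591778
  t = 2.0000: term = 58.703245
  t = 2.5000: term = 87.139899
  t = 3.0000: term = 120.728212
  t = 3.5000: term = 159.298317
  t = 4.0000: term = 202.683941
  t = 4.5000: term = 250.722341
  t = 5.0000: term = 303.254248
  t = 5.5000: term = 360.123797
  t = 6.0000: term = 421.178477
  t = 6.5000: term = 486.269065
  t = 7.0000: term = 555.249570
  t = 7.5000: term = 627.977177
  t = 8.0000: term = 704.312189
  t = 8.5000: term = 784.117974
  t = 9.0000: term = 867.260908
  t = 9.5000: term = 953.610322
  t = 10.0000: term = 84486.114651
Convexity = (1/P) * sum = 91488.376044 / 1035.910058 = 88.316911


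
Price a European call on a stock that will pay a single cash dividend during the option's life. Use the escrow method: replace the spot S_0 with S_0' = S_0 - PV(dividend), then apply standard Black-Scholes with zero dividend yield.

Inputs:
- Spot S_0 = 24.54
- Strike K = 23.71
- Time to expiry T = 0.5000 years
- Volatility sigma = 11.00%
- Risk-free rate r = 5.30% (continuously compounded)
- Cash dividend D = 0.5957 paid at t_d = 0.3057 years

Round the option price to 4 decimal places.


Answer: Price = 1.2415

Derivation:
PV(D) = D * exp(-r * t_d) = 0.5957 * 0.98392845 = 0.58612618
S_0' = S_0 - PV(D) = 24.5400 - 0.58612618 = 23.95387382
d1 = (ln(S_0'/K) + (r + sigma^2/2)*T) / (sigma*sqrt(T)) = 0.51115023
d2 = d1 - sigma*sqrt(T) = 0.43336848
exp(-rT) = 0.97384804
N(d1) = 0.69537707; N(d2) = 0.66762645
C = S_0' * N(d1) - K * exp(-rT) * N(d2) = 23.95387382 * 0.69537707 - 23.7100 * 0.97384804 * 0.66762645 = 1.2415


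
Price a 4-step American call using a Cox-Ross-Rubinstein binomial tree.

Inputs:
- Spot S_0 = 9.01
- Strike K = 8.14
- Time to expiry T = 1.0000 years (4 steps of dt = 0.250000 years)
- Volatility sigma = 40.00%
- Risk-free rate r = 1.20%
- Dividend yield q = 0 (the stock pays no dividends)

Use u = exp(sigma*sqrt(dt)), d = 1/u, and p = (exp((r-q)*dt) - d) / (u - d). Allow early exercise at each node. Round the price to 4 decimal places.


dt = T/N = 0.250000
u = exp(sigma*sqrt(dt)) = 1.221403; d = 1/u = 0.818731
p = (exp((r-q)*dt) - d) / (u - d) = 0.457627
Discount per step: exp(-r*dt) = 0.997004
Stock lattice S(k, i) with i counting down-moves:
  k=0: S(0,0) = 9.0100
  k=1: S(1,0) = 11.0048; S(1,1) = 7.3768
  k=2: S(2,0) = 13.4413; S(2,1) = 9.0100; S(2,2) = 6.0396
  k=3: S(3,0) = 16.4173; S(3,1) = 11.0048; S(3,2) = 7.3768; S(3,3) = 4.9448
  k=4: S(4,0) = 20.0521; S(4,1) = 13.4413; S(4,2) = 9.0100; S(4,3) = 6.0396; S(4,4) = 4.0485
Terminal payoffs V(N, i) = max(S_T - K, 0):
  V(4,0) = 11.912124; V(4,1) = 5.301341; V(4,2) = 0.870000; V(4,3) = 0.000000; V(4,4) = 0.000000
Backward induction: V(k, i) = exp(-r*dt) * [p * V(k+1, i) + (1-p) * V(k+1, i+1)]; then take max(V_cont, immediate exercise) for American.
  V(3,0) = exp(-r*dt) * [p*11.912124 + (1-p)*5.301341] = 8.301674; exercise = 8.277290; V(3,0) = max -> 8.301674
  V(3,1) = exp(-r*dt) * [p*5.301341 + (1-p)*0.870000] = 2.889222; exercise = 2.864839; V(3,1) = max -> 2.889222
  V(3,2) = exp(-r*dt) * [p*0.870000 + (1-p)*0.000000] = 0.396943; exercise = 0.000000; V(3,2) = max -> 0.396943
  V(3,3) = exp(-r*dt) * [p*0.000000 + (1-p)*0.000000] = 0.000000; exercise = 0.000000; V(3,3) = max -> 0.000000
  V(2,0) = exp(-r*dt) * [p*8.301674 + (1-p)*2.889222] = 5.350034; exercise = 5.301341; V(2,0) = max -> 5.350034
  V(2,1) = exp(-r*dt) * [p*2.889222 + (1-p)*0.396943] = 1.532873; exercise = 0.870000; V(2,1) = max -> 1.532873
  V(2,2) = exp(-r*dt) * [p*0.396943 + (1-p)*0.000000] = 0.181108; exercise = 0.000000; V(2,2) = max -> 0.181108
  V(1,0) = exp(-r*dt) * [p*5.350034 + (1-p)*1.532873] = 3.269886; exercise = 2.864839; V(1,0) = max -> 3.269886
  V(1,1) = exp(-r*dt) * [p*1.532873 + (1-p)*0.181108] = 0.797317; exercise = 0.000000; V(1,1) = max -> 0.797317
  V(0,0) = exp(-r*dt) * [p*3.269886 + (1-p)*0.797317] = 1.923055; exercise = 0.870000; V(0,0) = max -> 1.923055

Answer: Price = V(0,0) = 1.9231


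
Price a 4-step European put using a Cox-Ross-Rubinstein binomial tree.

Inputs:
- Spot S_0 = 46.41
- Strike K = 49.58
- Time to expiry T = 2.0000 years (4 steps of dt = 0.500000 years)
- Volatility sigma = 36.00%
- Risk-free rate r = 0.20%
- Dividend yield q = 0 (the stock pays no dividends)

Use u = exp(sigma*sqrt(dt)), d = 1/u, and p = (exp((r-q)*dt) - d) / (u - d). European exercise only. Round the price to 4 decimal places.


Answer: Price = V(0,0) = 11.0982

Derivation:
dt = T/N = 0.500000
u = exp(sigma*sqrt(dt)) = 1.289892; d = 1/u = 0.775259
p = (exp((r-q)*dt) - d) / (u - d) = 0.438646
Discount per step: exp(-r*dt) = 0.999000
Stock lattice S(k, i) with i counting down-moves:
  k=0: S(0,0) = 46.4100
  k=1: S(1,0) = 59.8639; S(1,1) = 35.9798
  k=2: S(2,0) = 77.2179; S(2,1) = 46.4100; S(2,2) = 27.8936
  k=3: S(3,0) = 99.6028; S(3,1) = 59.8639; S(3,2) = 35.9798; S(3,3) = 21.6248
  k=4: S(4,0) = 128.4768; S(4,1) = 77.2179; S(4,2) = 46.4100; S(4,3) = 27.8936; S(4,4) = 16.7648
Terminal payoffs V(N, i) = max(K - S_T, 0):
  V(4,0) = 0.000000; V(4,1) = 0.000000; V(4,2) = 3.170000; V(4,3) = 21.686378; V(4,4) = 32.815204
Backward induction: V(k, i) = exp(-r*dt) * [p * V(k+1, i) + (1-p) * V(k+1, i+1)].
  V(3,0) = exp(-r*dt) * [p*0.000000 + (1-p)*0.000000] = 0.000000
  V(3,1) = exp(-r*dt) * [p*0.000000 + (1-p)*3.170000] = 1.777714
  V(3,2) = exp(-r*dt) * [p*3.170000 + (1-p)*21.686378] = 13.550686
  V(3,3) = exp(-r*dt) * [p*21.686378 + (1-p)*32.815204] = 27.905670
  V(2,0) = exp(-r*dt) * [p*0.000000 + (1-p)*1.777714] = 0.996929
  V(2,1) = exp(-r*dt) * [p*1.777714 + (1-p)*13.550686] = 8.378138
  V(2,2) = exp(-r*dt) * [p*13.550686 + (1-p)*27.905670] = 21.587317
  V(1,0) = exp(-r*dt) * [p*0.996929 + (1-p)*8.378138] = 5.135263
  V(1,1) = exp(-r*dt) * [p*8.378138 + (1-p)*21.587317] = 15.777379
  V(0,0) = exp(-r*dt) * [p*5.135263 + (1-p)*15.777379] = 11.098154


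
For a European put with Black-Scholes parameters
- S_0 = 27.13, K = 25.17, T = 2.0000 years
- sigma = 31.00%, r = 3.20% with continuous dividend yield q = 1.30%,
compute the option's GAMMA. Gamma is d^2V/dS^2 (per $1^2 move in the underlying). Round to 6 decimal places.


d1 = 0.4769260003; d2 = 0.0385197959
phi(d1) = 0.3560558288; exp(-qT) = 0.9743350896; exp(-rT) = 0.9380049995
Gamma = exp(-qT) * phi(d1) / (S * sigma * sqrt(T)) = 0.9743350896 * 0.3560558288 / (27.1300 * 0.3100 * 1.4142135624) = 0.029168

Answer: Gamma = 0.029168


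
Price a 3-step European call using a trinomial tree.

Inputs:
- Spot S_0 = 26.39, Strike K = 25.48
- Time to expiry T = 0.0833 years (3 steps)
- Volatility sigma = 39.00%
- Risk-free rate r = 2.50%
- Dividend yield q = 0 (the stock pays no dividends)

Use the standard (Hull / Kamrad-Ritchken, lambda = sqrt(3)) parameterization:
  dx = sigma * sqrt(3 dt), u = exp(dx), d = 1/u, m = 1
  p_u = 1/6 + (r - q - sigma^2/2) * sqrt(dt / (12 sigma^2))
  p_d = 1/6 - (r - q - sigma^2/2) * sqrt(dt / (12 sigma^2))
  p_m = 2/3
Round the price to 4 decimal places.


Answer: Price = V(0,0) = 1.7250

Derivation:
dt = T/N = 0.027767; dx = sigma*sqrt(3*dt) = 0.112561
u = exp(dx) = 1.119140; d = 1/u = 0.893543
p_u = 0.160370, p_m = 0.666667, p_d = 0.172963
Discount per step: exp(-r*dt) = 0.999306
Stock lattice S(k, j) with j the centered position index:
  k=0: S(0,+0) = 26.3900
  k=1: S(1,-1) = 23.5806; S(1,+0) = 26.3900; S(1,+1) = 29.5341
  k=2: S(2,-2) = 21.0703; S(2,-1) = 23.5806; S(2,+0) = 26.3900; S(2,+1) = 29.5341; S(2,+2) = 33.0528
  k=3: S(3,-3) = 18.8272; S(3,-2) = 21.0703; S(3,-1) = 23.5806; S(3,+0) = 26.3900; S(3,+1) = 29.5341; S(3,+2) = 33.0528; S(3,+3) = 36.9907
Terminal payoffs V(N, j) = max(S_T - K, 0):
  V(3,-3) = 0.000000; V(3,-2) = 0.000000; V(3,-1) = 0.000000; V(3,+0) = 0.910000; V(3,+1) = 4.054112; V(3,+2) = 7.572814; V(3,+3) = 11.510736
Backward induction: V(k, j) = exp(-r*dt) * [p_u * V(k+1, j+1) + p_m * V(k+1, j) + p_d * V(k+1, j-1)]
  V(2,-2) = exp(-r*dt) * [p_u*0.000000 + p_m*0.000000 + p_d*0.000000] = 0.000000
  V(2,-1) = exp(-r*dt) * [p_u*0.910000 + p_m*0.000000 + p_d*0.000000] = 0.145836
  V(2,+0) = exp(-r*dt) * [p_u*4.054112 + p_m*0.910000 + p_d*0.000000] = 1.255953
  V(2,+1) = exp(-r*dt) * [p_u*7.572814 + p_m*4.054112 + p_d*0.910000] = 4.071764
  V(2,+2) = exp(-r*dt) * [p_u*11.510736 + p_m*7.572814 + p_d*4.054112] = 7.590462
  V(1,-1) = exp(-r*dt) * [p_u*1.255953 + p_m*0.145836 + p_d*0.000000] = 0.298434
  V(1,+0) = exp(-r*dt) * [p_u*4.071764 + p_m*1.255953 + p_d*0.145836] = 1.514464
  V(1,+1) = exp(-r*dt) * [p_u*7.590462 + p_m*4.071764 + p_d*1.255953] = 4.146147
  V(0,+0) = exp(-r*dt) * [p_u*4.146147 + p_m*1.514464 + p_d*0.298434] = 1.724981


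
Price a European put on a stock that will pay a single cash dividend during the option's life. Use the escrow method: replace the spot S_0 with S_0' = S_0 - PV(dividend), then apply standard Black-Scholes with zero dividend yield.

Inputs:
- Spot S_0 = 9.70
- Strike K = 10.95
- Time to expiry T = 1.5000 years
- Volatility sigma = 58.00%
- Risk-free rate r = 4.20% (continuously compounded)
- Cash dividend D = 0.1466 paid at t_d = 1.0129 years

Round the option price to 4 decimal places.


PV(D) = D * exp(-r * t_d) = 0.1466 * 0.95835041 = 0.14049417
S_0' = S_0 - PV(D) = 9.7000 - 0.14049417 = 9.55950583
d1 = (ln(S_0'/K) + (r + sigma^2/2)*T) / (sigma*sqrt(T)) = 0.25268680
d2 = d1 - sigma*sqrt(T) = -0.45766523
exp(-rT) = 0.93894347
N(-d1) = 0.40025513; N(-d2) = 0.67640351
P = K * exp(-rT) * N(-d2) - S_0' * N(-d1) = 10.9500 * 0.93894347 * 0.67640351 - 9.55950583 * 0.40025513 = 3.1282

Answer: Price = 3.1282


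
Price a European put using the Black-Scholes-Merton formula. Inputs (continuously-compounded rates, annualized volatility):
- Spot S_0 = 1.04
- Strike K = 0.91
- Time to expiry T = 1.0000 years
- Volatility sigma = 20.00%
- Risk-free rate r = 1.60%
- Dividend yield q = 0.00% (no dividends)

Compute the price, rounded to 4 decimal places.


d1 = (ln(S/K) + (r - q + 0.5*sigma^2) * T) / (sigma * sqrt(T)) = 0.84765696
d2 = d1 - sigma * sqrt(T) = 0.64765696
exp(-rT) = 0.98412732; exp(-qT) = 1.00000000
P = K * exp(-rT) * N(-d2) - S_0 * exp(-qT) * N(-d1)
N(-d1) = 0.19831452; N(-d2) = 0.25860342
P = 0.9100 * 0.98412732 * 0.25860342 - 1.0400 * 1.00000000 * 0.19831452 = 0.0253

Answer: Price = 0.0253


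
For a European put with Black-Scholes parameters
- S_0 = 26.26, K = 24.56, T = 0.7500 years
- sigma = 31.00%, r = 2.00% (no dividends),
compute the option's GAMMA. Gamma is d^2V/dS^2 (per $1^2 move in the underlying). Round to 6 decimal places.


Answer: Gamma = 0.051380

Derivation:
d1 = 0.4394017926; d2 = 0.1709339174
phi(d1) = 0.3622301481; exp(-qT) = 1.0000000000; exp(-rT) = 0.9851119396
Gamma = exp(-qT) * phi(d1) / (S * sigma * sqrt(T)) = 1.0000000000 * 0.3622301481 / (26.2600 * 0.3100 * 0.8660254038) = 0.051380


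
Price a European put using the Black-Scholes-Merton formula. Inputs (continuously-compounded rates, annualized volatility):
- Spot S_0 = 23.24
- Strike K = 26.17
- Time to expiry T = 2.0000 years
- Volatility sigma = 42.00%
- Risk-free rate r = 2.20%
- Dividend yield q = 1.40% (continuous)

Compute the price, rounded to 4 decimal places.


Answer: Price = 6.8658

Derivation:
d1 = (ln(S/K) + (r - q + 0.5*sigma^2) * T) / (sigma * sqrt(T)) = 0.12401511
d2 = d1 - sigma * sqrt(T) = -0.46995459
exp(-rT) = 0.95695396; exp(-qT) = 0.97238837
P = K * exp(-rT) * N(-d2) - S_0 * exp(-qT) * N(-d1)
N(-d1) = 0.45065166; N(-d2) = 0.68080627
P = 26.1700 * 0.95695396 * 0.68080627 - 23.2400 * 0.97238837 * 0.45065166 = 6.8658


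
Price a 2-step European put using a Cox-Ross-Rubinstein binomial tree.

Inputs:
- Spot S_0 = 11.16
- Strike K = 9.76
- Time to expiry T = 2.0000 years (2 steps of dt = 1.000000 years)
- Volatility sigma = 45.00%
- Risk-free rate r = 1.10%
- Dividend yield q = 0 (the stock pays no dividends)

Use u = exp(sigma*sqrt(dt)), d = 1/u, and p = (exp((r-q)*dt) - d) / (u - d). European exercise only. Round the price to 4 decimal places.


dt = T/N = 1.000000
u = exp(sigma*sqrt(dt)) = 1.568312; d = 1/u = 0.637628
p = (exp((r-q)*dt) - d) / (u - d) = 0.401245
Discount per step: exp(-r*dt) = 0.989060
Stock lattice S(k, i) with i counting down-moves:
  k=0: S(0,0) = 11.1600
  k=1: S(1,0) = 17.5024; S(1,1) = 7.1159
  k=2: S(2,0) = 27.4492; S(2,1) = 11.1600; S(2,2) = 4.5373
Terminal payoffs V(N, i) = max(K - S_T, 0):
  V(2,0) = 0.000000; V(2,1) = 0.000000; V(2,2) = 5.222683
Backward induction: V(k, i) = exp(-r*dt) * [p * V(k+1, i) + (1-p) * V(k+1, i+1)].
  V(1,0) = exp(-r*dt) * [p*0.000000 + (1-p)*0.000000] = 0.000000
  V(1,1) = exp(-r*dt) * [p*0.000000 + (1-p)*5.222683] = 3.092896
  V(0,0) = exp(-r*dt) * [p*0.000000 + (1-p)*3.092896] = 1.831627

Answer: Price = V(0,0) = 1.8316


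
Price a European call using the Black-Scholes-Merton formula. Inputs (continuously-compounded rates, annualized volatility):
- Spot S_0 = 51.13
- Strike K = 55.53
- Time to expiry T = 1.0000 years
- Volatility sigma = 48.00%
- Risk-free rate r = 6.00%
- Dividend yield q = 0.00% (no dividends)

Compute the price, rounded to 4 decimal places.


d1 = (ln(S/K) + (r - q + 0.5*sigma^2) * T) / (sigma * sqrt(T)) = 0.19301665
d2 = d1 - sigma * sqrt(T) = -0.28698335
exp(-rT) = 0.94176453; exp(-qT) = 1.00000000
C = S_0 * exp(-qT) * N(d1) - K * exp(-rT) * N(d2)
N(d1) = 0.57652704; N(d2) = 0.38706254
C = 51.1300 * 1.00000000 * 0.57652704 - 55.5300 * 0.94176453 * 0.38706254 = 9.2359

Answer: Price = 9.2359


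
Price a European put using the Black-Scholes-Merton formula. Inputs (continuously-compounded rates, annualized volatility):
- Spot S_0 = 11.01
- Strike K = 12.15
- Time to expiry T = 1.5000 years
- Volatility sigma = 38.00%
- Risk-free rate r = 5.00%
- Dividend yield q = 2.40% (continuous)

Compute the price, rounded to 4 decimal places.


d1 = (ln(S/K) + (r - q + 0.5*sigma^2) * T) / (sigma * sqrt(T)) = 0.10480116
d2 = d1 - sigma * sqrt(T) = -0.36060189
exp(-rT) = 0.92774349; exp(-qT) = 0.96464029
P = K * exp(-rT) * N(-d2) - S_0 * exp(-qT) * N(-d1)
N(-d1) = 0.45826679; N(-d2) = 0.64080146
P = 12.1500 * 0.92774349 * 0.64080146 - 11.0100 * 0.96464029 * 0.45826679 = 2.3561

Answer: Price = 2.3561


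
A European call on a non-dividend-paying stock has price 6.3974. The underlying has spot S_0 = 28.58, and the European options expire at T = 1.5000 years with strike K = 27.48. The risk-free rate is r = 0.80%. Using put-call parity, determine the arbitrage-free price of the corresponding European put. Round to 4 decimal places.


Put-call parity: C - P = S_0 * exp(-qT) - K * exp(-rT).
S_0 * exp(-qT) = 28.5800 * 1.00000000 = 28.58000000
K * exp(-rT) = 27.4800 * 0.98807171 = 27.15221067
P = C - S*exp(-qT) + K*exp(-rT)
P = 6.3974 - 28.58000000 + 27.15221067 = 4.9696

Answer: Put price = 4.9696


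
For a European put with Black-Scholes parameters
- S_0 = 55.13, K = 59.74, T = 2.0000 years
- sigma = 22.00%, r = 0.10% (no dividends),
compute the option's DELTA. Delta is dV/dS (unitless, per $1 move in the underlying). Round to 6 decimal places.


Answer: Delta = -0.538290

Derivation:
d1 = -0.0961272463; d2 = -0.4072542300
phi(d1) = 0.3971033293; exp(-qT) = 1.0000000000; exp(-rT) = 0.9980019987
N(-d1) = 0.5382902439
Delta = -exp(-qT) * N(-d1) = -1.0000000000 * 0.5382902439 = -0.538290


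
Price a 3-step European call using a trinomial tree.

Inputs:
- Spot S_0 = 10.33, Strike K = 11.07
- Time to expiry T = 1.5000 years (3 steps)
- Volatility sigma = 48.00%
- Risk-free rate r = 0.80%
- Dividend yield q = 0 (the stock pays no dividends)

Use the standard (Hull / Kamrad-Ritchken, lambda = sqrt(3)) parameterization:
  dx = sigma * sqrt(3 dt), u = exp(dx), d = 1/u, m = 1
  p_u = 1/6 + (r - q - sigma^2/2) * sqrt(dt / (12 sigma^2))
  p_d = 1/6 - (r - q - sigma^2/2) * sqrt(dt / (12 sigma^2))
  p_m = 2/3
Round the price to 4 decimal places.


dt = T/N = 0.500000; dx = sigma*sqrt(3*dt) = 0.587878
u = exp(dx) = 1.800164; d = 1/u = 0.555505
p_u = 0.121079, p_m = 0.666667, p_d = 0.212254
Discount per step: exp(-r*dt) = 0.996008
Stock lattice S(k, j) with j the centered position index:
  k=0: S(0,+0) = 10.3300
  k=1: S(1,-1) = 5.7384; S(1,+0) = 10.3300; S(1,+1) = 18.5957
  k=2: S(2,-2) = 3.1877; S(2,-1) = 5.7384; S(2,+0) = 10.3300; S(2,+1) = 18.5957; S(2,+2) = 33.4753
  k=3: S(3,-3) = 1.7708; S(3,-2) = 3.1877; S(3,-1) = 5.7384; S(3,+0) = 10.3300; S(3,+1) = 18.5957; S(3,+2) = 33.4753; S(3,+3) = 60.2610
Terminal payoffs V(N, j) = max(S_T - K, 0):
  V(3,-3) = 0.000000; V(3,-2) = 0.000000; V(3,-1) = 0.000000; V(3,+0) = 0.000000; V(3,+1) = 7.525690; V(3,+2) = 22.405283; V(3,+3) = 49.190986
Backward induction: V(k, j) = exp(-r*dt) * [p_u * V(k+1, j+1) + p_m * V(k+1, j) + p_d * V(k+1, j-1)]
  V(2,-2) = exp(-r*dt) * [p_u*0.000000 + p_m*0.000000 + p_d*0.000000] = 0.000000
  V(2,-1) = exp(-r*dt) * [p_u*0.000000 + p_m*0.000000 + p_d*0.000000] = 0.000000
  V(2,+0) = exp(-r*dt) * [p_u*7.525690 + p_m*0.000000 + p_d*0.000000] = 0.907565
  V(2,+1) = exp(-r*dt) * [p_u*22.405283 + p_m*7.525690 + p_d*0.000000] = 7.699077
  V(2,+2) = exp(-r*dt) * [p_u*49.190986 + p_m*22.405283 + p_d*7.525690] = 22.400428
  V(1,-1) = exp(-r*dt) * [p_u*0.907565 + p_m*0.000000 + p_d*0.000000] = 0.109448
  V(1,+0) = exp(-r*dt) * [p_u*7.699077 + p_m*0.907565 + p_d*0.000000] = 1.531103
  V(1,+1) = exp(-r*dt) * [p_u*22.400428 + p_m*7.699077 + p_d*0.907565] = 8.005486
  V(0,+0) = exp(-r*dt) * [p_u*8.005486 + p_m*1.531103 + p_d*0.109448] = 2.005225

Answer: Price = V(0,0) = 2.0052


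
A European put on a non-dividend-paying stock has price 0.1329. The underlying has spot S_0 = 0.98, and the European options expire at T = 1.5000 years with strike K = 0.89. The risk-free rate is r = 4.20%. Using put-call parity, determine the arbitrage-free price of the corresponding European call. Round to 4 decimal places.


Put-call parity: C - P = S_0 * exp(-qT) - K * exp(-rT).
S_0 * exp(-qT) = 0.9800 * 1.00000000 = 0.98000000
K * exp(-rT) = 0.8900 * 0.93894347 = 0.83565969
C = P + S*exp(-qT) - K*exp(-rT)
C = 0.1329 + 0.98000000 - 0.83565969 = 0.2772

Answer: Call price = 0.2772


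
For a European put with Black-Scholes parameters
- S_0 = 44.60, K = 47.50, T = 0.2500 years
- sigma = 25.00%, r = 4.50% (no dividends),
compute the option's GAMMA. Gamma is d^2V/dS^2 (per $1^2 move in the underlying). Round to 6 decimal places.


d1 = -0.3514668161; d2 = -0.4764668161
phi(d1) = 0.3750473499; exp(-qT) = 1.0000000000; exp(-rT) = 0.9888130446
Gamma = exp(-qT) * phi(d1) / (S * sigma * sqrt(T)) = 1.0000000000 * 0.3750473499 / (44.6000 * 0.2500 * 0.5000000000) = 0.067273

Answer: Gamma = 0.067273


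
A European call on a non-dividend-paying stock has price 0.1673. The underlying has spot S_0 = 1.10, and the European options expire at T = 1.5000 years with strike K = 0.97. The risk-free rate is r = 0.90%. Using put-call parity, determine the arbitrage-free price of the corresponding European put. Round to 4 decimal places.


Answer: Put price = 0.0243

Derivation:
Put-call parity: C - P = S_0 * exp(-qT) - K * exp(-rT).
S_0 * exp(-qT) = 1.1000 * 1.00000000 = 1.10000000
K * exp(-rT) = 0.9700 * 0.98659072 = 0.95699299
P = C - S*exp(-qT) + K*exp(-rT)
P = 0.1673 - 1.10000000 + 0.95699299 = 0.0243


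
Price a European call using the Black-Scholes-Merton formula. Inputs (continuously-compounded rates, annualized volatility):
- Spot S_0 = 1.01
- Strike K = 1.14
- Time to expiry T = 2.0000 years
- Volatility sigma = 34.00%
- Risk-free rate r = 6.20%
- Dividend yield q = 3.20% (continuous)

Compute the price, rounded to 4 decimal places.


Answer: Price = 0.1573

Derivation:
d1 = (ln(S/K) + (r - q + 0.5*sigma^2) * T) / (sigma * sqrt(T)) = 0.11339095
d2 = d1 - sigma * sqrt(T) = -0.36744166
exp(-rT) = 0.88337984; exp(-qT) = 0.93800500
C = S_0 * exp(-qT) * N(d1) - K * exp(-rT) * N(d2)
N(d1) = 0.54513969; N(d2) = 0.35664480
C = 1.0100 * 0.93800500 * 0.54513969 - 1.1400 * 0.88337984 * 0.35664480 = 0.1573


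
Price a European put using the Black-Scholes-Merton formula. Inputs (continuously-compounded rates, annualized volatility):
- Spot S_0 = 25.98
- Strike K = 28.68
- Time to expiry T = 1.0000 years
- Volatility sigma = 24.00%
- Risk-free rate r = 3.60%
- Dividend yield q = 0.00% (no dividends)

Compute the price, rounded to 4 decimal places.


d1 = (ln(S/K) + (r - q + 0.5*sigma^2) * T) / (sigma * sqrt(T)) = -0.14197085
d2 = d1 - sigma * sqrt(T) = -0.38197085
exp(-rT) = 0.96464029; exp(-qT) = 1.00000000
P = K * exp(-rT) * N(-d2) - S_0 * exp(-qT) * N(-d1)
N(-d1) = 0.55644849; N(-d2) = 0.64875851
P = 28.6800 * 0.96464029 * 0.64875851 - 25.9800 * 1.00000000 * 0.55644849 = 3.4919

Answer: Price = 3.4919


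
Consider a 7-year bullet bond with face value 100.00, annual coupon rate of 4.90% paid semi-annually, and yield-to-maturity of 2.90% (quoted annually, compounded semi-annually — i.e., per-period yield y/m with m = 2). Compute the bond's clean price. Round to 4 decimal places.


Coupon per period c = face * coupon_rate / m = 2.450000
Periods per year m = 2; per-period yield y/m = 0.014500
Number of cashflows N = 14
Cashflows (t years, CF_t, discount factor 1/(1+y/m)^(m*t), PV):
  t = 0.5000: CF_t = 2.450000, DF = 0.985707, PV = 2.414983
  t = 1.0000: CF_t = 2.450000, DF = 0.971619, PV = 2.380466
  t = 1.5000: CF_t = 2.450000, DF = 0.957732, PV = 2.346443
  t = 2.0000: CF_t = 2.450000, DF = 0.944043, PV = 2.312905
  t = 2.5000: CF_t = 2.450000, DF = 0.930550, PV = 2.279848
  t = 3.0000: CF_t = 2.450000, DF = 0.917250, PV = 2.247262
  t = 3.5000: CF_t = 2.450000, DF = 0.904140, PV = 2.215143
  t = 4.0000: CF_t = 2.450000, DF = 0.891217, PV = 2.183482
  t = 4.5000: CF_t = 2.450000, DF = 0.878479, PV = 2.152274
  t = 5.0000: CF_t = 2.450000, DF = 0.865923, PV = 2.121512
  t = 5.5000: CF_t = 2.450000, DF = 0.853547, PV = 2.091190
  t = 6.0000: CF_t = 2.450000, DF = 0.841347, PV = 2.061301
  t = 6.5000: CF_t = 2.450000, DF = 0.829322, PV = 2.031840
  t = 7.0000: CF_t = 102.450000, DF = 0.817469, PV = 83.749697
Price P = sum_t PV_t = 112.588346

Answer: Price = 112.5883


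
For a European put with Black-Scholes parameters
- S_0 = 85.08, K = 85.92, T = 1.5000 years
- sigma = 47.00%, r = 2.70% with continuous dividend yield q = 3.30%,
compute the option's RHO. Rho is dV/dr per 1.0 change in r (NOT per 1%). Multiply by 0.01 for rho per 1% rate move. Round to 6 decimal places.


Answer: Rho = -77.441030

Derivation:
d1 = 0.2551123755; d2 = -0.3205177140
phi(d1) = 0.3861691878; exp(-qT) = 0.9517051581; exp(-rT) = 0.9603091645
N(-d2) = 0.6257120479
Rho = -K*T*exp(-rT)*N(-d2) = -85.9200 * 1.5000 * 0.9603091645 * 0.6257120479 = -77.441030


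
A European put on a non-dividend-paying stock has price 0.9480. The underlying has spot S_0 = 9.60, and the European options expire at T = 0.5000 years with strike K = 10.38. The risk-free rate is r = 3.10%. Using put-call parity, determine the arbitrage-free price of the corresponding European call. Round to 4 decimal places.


Put-call parity: C - P = S_0 * exp(-qT) - K * exp(-rT).
S_0 * exp(-qT) = 9.6000 * 1.00000000 = 9.60000000
K * exp(-rT) = 10.3800 * 0.98461951 = 10.22035048
C = P + S*exp(-qT) - K*exp(-rT)
C = 0.9480 + 9.60000000 - 10.22035048 = 0.3276

Answer: Call price = 0.3276


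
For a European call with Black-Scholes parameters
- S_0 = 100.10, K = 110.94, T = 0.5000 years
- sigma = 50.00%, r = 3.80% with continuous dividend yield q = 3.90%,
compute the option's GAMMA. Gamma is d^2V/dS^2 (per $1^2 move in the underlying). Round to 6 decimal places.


d1 = -0.1154559096; d2 = -0.4690093002
phi(d1) = 0.3962921581; exp(-qT) = 0.9806888952; exp(-rT) = 0.9811793622
Gamma = exp(-qT) * phi(d1) / (S * sigma * sqrt(T)) = 0.9806888952 * 0.3962921581 / (100.1000 * 0.5000 * 0.7071067812) = 0.010981

Answer: Gamma = 0.010981
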